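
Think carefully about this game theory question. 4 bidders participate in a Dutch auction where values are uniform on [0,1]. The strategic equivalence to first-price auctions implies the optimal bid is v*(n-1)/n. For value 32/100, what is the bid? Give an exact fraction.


Step 1: Dutch auctions are strategically equivalent to first-price auctions
Step 2: The equilibrium bid is b(v) = v*(n-1)/n
Step 3: b = 8/25 * 3/4
Step 4: b = 6/25

6/25


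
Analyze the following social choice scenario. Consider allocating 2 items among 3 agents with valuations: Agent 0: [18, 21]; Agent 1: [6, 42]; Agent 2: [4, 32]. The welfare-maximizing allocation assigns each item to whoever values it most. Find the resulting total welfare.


Step 1: For each item, find the maximum value among all agents.
Step 2: Item 0 -> Agent 0 (value 18)
Step 3: Item 1 -> Agent 1 (value 42)
Step 4: Total welfare = 18 + 42 = 60

60


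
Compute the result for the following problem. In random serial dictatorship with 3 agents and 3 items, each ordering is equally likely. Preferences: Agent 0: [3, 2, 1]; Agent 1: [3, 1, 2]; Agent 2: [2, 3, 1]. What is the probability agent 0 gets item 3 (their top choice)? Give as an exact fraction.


Step 1: Agent 0 wants item 3
Step 2: There are 6 possible orderings of agents
Step 3: In 3 orderings, agent 0 gets item 3
Step 4: Probability = 3/6 = 1/2

1/2


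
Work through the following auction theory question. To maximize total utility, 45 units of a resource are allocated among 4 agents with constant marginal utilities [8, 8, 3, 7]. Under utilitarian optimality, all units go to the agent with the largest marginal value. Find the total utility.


Step 1: The marginal utilities are [8, 8, 3, 7]
Step 2: The highest marginal utility is 8
Step 3: All 45 units go to that agent
Step 4: Total utility = 8 * 45 = 360

360


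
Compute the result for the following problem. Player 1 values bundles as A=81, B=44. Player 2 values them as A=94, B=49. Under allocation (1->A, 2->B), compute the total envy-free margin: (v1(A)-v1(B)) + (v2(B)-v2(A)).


Step 1: Player 1's margin = v1(A) - v1(B) = 81 - 44 = 37
Step 2: Player 2's margin = v2(B) - v2(A) = 49 - 94 = -45
Step 3: Total margin = 37 + -45 = -8

-8


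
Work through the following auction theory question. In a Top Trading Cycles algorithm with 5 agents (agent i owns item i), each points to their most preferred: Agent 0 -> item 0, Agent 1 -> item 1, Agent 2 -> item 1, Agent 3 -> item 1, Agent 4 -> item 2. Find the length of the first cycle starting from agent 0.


Step 1: Trace the pointer graph from agent 0: 0 -> 0
Step 2: A cycle is detected when we revisit agent 0
Step 3: The cycle is: 0 -> 0
Step 4: Cycle length = 1

1


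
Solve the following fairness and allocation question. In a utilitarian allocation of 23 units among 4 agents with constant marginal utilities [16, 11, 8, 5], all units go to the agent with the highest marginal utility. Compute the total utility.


Step 1: The marginal utilities are [16, 11, 8, 5]
Step 2: The highest marginal utility is 16
Step 3: All 23 units go to that agent
Step 4: Total utility = 16 * 23 = 368

368


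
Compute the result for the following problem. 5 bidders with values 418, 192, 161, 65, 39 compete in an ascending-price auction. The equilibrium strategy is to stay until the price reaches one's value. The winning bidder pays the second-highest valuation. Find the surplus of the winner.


Step 1: Identify the highest value: 418
Step 2: Identify the second-highest value: 192
Step 3: The final price = second-highest value = 192
Step 4: Surplus = 418 - 192 = 226

226


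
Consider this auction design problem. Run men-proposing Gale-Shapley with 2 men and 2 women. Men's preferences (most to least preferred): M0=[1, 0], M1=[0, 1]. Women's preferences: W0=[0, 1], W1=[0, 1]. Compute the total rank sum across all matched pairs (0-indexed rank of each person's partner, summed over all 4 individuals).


Step 1: Run Gale-Shapley (men propose, women hold best offer):
  M0 proposes to W1; she accepts
  M1 proposes to W0; she accepts
Step 2: Final matching: W0-M1, W1-M0
Step 3: 0-indexed ranks (man's rank of his match, then woman's): 0 + 1 + 0 + 0
Step 4: Total rank sum = 1

1


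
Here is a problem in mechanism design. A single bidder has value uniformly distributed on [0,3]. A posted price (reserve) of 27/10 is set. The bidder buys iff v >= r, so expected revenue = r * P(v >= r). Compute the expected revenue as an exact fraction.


Step 1: Posted price r = 27/10, value support [0,3]
Step 2: P(v >= r) = (3 - 27/10)/3 = 1/10
Step 3: Expected revenue = r * P(v >= r) = 27/10 * 1/10
Step 4: Revenue = 27/100

27/100


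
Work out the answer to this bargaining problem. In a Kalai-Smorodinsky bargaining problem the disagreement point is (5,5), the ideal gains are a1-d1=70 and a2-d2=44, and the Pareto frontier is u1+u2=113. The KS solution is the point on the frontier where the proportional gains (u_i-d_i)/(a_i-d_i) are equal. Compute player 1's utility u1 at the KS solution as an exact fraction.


Step 1: At the KS point, (u1-d1)/r1 = (u2-d2)/r2 = t and u1+u2 = 113
Step 2: u1 = d1 + r1*t and u2 = d2 + r2*t, so (d1 + r1*t) + (d2 + r2*t) = 113
Step 3: t = (113 - 5 - 5)/(70 + 44) = 103/114
Step 4: u1 = d1 + r1*t = 5 + 70 * 103/114 = 3890/57
Step 5: (Check: u2 = d2 + r2*t = 2551/57; u1+u2 = 3890/57 + 2551/57 = 113, on the frontier.)

3890/57


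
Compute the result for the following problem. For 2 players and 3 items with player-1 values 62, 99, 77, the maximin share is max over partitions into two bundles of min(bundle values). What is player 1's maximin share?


Step 1: Item values = 62, 99, 77
Step 2: Enumerate all 2-bundle partitions and take the smaller bundle:
  Partition 1: {62} vs {99,77} -> bundles 62, 176; min = 62
  Partition 2: {99} vs {62,77} -> bundles 99, 139; min = 99
  Partition 3: {77} vs {62,99} -> bundles 77, 161; min = 77
Step 3: MMS = max(62, 99, 77) = 99

99


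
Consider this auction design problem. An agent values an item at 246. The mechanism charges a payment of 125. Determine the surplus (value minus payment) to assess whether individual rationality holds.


Step 1: Surplus = value - payment = 246 - 125 = 121
Step 2: IR is satisfied (surplus >= 0)

121


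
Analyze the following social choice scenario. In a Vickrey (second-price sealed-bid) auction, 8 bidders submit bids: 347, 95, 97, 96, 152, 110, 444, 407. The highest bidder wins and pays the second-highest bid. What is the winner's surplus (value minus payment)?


Step 1: Sort bids in descending order: 444, 407, 347, 152, 110, 97, 96, 95
Step 2: The winning bid is the highest: 444
Step 3: The payment equals the second-highest bid: 407
Step 4: Surplus = winner's bid - payment = 444 - 407 = 37

37


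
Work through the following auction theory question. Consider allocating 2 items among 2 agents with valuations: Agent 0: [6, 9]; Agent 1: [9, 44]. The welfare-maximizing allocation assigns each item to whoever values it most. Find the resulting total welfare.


Step 1: For each item, find the maximum value among all agents.
Step 2: Item 0 -> Agent 1 (value 9)
Step 3: Item 1 -> Agent 1 (value 44)
Step 4: Total welfare = 9 + 44 = 53

53


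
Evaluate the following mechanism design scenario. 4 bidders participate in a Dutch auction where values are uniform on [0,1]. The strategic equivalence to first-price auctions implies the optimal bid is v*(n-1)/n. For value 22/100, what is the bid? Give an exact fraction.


Step 1: Dutch auctions are strategically equivalent to first-price auctions
Step 2: The equilibrium bid is b(v) = v*(n-1)/n
Step 3: b = 11/50 * 3/4
Step 4: b = 33/200

33/200


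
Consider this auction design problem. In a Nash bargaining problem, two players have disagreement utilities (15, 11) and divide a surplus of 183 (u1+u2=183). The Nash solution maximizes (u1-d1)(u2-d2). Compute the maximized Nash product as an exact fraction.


Step 1: The Nash solution splits surplus symmetrically above the disagreement point
Step 2: u1 = (total + d1 - d2)/2 = (183 + 15 - 11)/2 = 187/2
Step 3: u2 = (total - d1 + d2)/2 = (183 - 15 + 11)/2 = 179/2
Step 4: Nash product = (187/2 - 15) * (179/2 - 11)
Step 5: = 157/2 * 157/2 = 24649/4

24649/4


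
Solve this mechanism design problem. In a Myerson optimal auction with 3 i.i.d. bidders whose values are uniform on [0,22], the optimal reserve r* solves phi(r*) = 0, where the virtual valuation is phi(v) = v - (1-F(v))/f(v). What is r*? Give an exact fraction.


Step 1: For U[0,22], F(v) = v/22 and f(v) = 1/22
Step 2: phi(v) = v - (1 - v/22)/(1/22) = v - (22 - v) = 2v - 22
Step 3: Set phi(r*) = 0: 2r* - 22 = 0
Step 4: r* = 22/2 = 11 (the number of bidders n = 3 does not enter)

11


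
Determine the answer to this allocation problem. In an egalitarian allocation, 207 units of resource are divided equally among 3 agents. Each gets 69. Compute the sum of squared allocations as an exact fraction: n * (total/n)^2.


Step 1: Each agent's share = 207/3 = 69
Step 2: Square of each share = (69)^2 = 4761
Step 3: Sum of squares = 3 * 4761 = 14283

14283


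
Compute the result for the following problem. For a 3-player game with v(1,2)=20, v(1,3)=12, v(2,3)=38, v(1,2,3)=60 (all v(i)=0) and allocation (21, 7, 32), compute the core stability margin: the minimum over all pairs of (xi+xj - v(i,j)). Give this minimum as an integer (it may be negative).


Step 1: Slack for coalition (1,2): x1+x2 - v12 = 28 - 20 = 8
Step 2: Slack for coalition (1,3): x1+x3 - v13 = 53 - 12 = 41
Step 3: Slack for coalition (2,3): x2+x3 - v23 = 39 - 38 = 1
Step 4: Minimum slack = min(8, 41, 1) = 1, attained by (2,3); no pair can gain by deviating, so the allocation is in the core

1


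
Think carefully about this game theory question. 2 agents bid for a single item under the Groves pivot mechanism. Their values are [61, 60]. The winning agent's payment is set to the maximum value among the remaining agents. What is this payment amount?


Step 1: The efficient winner is agent 0 with value 61
Step 2: Other agents' values: [60]
Step 3: Pivot payment = max(others) = 60
Step 4: The winner pays 60

60


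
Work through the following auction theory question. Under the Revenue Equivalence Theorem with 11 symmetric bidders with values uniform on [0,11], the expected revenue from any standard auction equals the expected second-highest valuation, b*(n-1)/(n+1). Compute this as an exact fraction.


Step 1: By Revenue Equivalence, expected revenue = b*(n-1)/(n+1)
Step 2: Substituting n = 11, b = 11
Step 3: Revenue = 11*(11-1)/(11+1) = 11*10/12
Step 4: Revenue = 110/12 = 55/6

55/6


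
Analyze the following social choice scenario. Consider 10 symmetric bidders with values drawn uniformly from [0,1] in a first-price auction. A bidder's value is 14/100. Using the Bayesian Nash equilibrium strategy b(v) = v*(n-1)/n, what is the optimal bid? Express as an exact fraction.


Step 1: The symmetric BNE bidding function is b(v) = v * (n-1) / n
Step 2: Substitute v = 7/50 and n = 10
Step 3: b = 7/50 * 9/10
Step 4: b = 63/500

63/500


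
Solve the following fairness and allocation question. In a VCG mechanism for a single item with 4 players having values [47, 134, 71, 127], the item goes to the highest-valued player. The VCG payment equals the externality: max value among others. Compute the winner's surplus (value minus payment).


Step 1: The winner is the agent with the highest value: agent 1 with value 134
Step 2: Values of other agents: [47, 71, 127]
Step 3: VCG payment = max of others' values = 127
Step 4: Surplus = 134 - 127 = 7

7


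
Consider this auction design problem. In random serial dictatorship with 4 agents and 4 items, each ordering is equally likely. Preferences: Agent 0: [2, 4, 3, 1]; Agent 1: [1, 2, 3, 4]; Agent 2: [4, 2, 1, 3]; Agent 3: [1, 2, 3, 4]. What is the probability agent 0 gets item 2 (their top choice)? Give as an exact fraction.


Step 1: Agent 0 wants item 2
Step 2: There are 24 possible orderings of agents
Step 3: In 16 orderings, agent 0 gets item 2
Step 4: Probability = 16/24 = 2/3

2/3


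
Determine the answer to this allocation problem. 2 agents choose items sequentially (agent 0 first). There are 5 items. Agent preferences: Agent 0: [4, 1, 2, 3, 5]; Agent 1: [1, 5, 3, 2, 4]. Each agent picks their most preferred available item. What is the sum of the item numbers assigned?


Step 1: Agent 0 picks item 4
Step 2: Agent 1 picks item 1
Step 3: Sum = 4 + 1 = 5

5


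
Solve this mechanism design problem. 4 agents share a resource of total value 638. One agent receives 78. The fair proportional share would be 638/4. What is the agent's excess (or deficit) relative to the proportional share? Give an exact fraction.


Step 1: Proportional share = 638/4 = 319/2
Step 2: Agent's actual allocation = 78
Step 3: Excess = 78 - 319/2 = -163/2

-163/2


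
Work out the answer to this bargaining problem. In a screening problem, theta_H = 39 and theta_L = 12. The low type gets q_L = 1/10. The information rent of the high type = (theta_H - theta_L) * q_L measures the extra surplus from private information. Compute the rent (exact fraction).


Step 1: theta_H - theta_L = 39 - 12 = 27
Step 2: Information rent = (theta_H - theta_L) * q_L
Step 3: = 27 * 1/10
Step 4: = 27/10

27/10


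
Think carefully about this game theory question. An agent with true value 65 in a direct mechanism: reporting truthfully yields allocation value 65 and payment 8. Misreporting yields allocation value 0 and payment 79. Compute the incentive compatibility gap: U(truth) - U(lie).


Step 1: U(truth) = value - payment = 65 - 8 = 57
Step 2: U(lie) = allocation - payment = 0 - 79 = -79
Step 3: IC gap = 57 - (-79) = 136

136


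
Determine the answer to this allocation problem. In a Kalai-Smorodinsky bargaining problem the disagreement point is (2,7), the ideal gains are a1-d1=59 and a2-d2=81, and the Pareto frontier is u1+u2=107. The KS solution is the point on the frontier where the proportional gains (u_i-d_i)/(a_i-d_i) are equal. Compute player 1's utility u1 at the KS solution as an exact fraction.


Step 1: At the KS point, (u1-d1)/r1 = (u2-d2)/r2 = t and u1+u2 = 107
Step 2: u1 = d1 + r1*t and u2 = d2 + r2*t, so (d1 + r1*t) + (d2 + r2*t) = 107
Step 3: t = (107 - 2 - 7)/(59 + 81) = 98/140 = 7/10
Step 4: u1 = d1 + r1*t = 2 + 59 * 7/10 = 433/10
Step 5: (Check: u2 = d2 + r2*t = 637/10; u1+u2 = 433/10 + 637/10 = 107, on the frontier.)

433/10


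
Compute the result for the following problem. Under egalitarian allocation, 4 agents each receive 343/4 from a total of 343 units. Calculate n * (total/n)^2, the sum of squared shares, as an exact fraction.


Step 1: Each agent's share = 343/4
Step 2: Square of each share = (343/4)^2 = 117649/16
Step 3: Sum of squares = 4 * 117649/16 = 117649/4

117649/4


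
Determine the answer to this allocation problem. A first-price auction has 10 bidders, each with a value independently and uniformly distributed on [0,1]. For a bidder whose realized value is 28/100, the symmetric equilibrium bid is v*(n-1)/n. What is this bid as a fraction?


Step 1: The symmetric BNE bidding function is b(v) = v * (n-1) / n
Step 2: Substitute v = 7/25 and n = 10
Step 3: b = 7/25 * 9/10
Step 4: b = 63/250

63/250


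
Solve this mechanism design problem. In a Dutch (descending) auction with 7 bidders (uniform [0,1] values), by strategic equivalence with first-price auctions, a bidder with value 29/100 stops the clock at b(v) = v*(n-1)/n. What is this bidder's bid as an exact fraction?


Step 1: Dutch auctions are strategically equivalent to first-price auctions
Step 2: The equilibrium bid is b(v) = v*(n-1)/n
Step 3: b = 29/100 * 6/7
Step 4: b = 87/350

87/350


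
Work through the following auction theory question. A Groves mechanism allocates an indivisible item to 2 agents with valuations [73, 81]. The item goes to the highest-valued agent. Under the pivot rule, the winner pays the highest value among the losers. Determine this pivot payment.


Step 1: The efficient winner is agent 1 with value 81
Step 2: Other agents' values: [73]
Step 3: Pivot payment = max(others) = 73
Step 4: The winner pays 73

73


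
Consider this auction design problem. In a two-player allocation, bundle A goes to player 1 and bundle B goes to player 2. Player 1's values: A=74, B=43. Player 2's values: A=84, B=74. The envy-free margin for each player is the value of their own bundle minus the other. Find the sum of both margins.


Step 1: Player 1's margin = v1(A) - v1(B) = 74 - 43 = 31
Step 2: Player 2's margin = v2(B) - v2(A) = 74 - 84 = -10
Step 3: Total margin = 31 + -10 = 21

21


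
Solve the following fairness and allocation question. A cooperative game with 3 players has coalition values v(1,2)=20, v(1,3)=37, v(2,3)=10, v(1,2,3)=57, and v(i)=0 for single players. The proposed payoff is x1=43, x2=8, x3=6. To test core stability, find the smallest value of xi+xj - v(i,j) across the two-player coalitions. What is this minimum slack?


Step 1: Slack for coalition (1,2): x1+x2 - v12 = 51 - 20 = 31
Step 2: Slack for coalition (1,3): x1+x3 - v13 = 49 - 37 = 12
Step 3: Slack for coalition (2,3): x2+x3 - v23 = 14 - 10 = 4
Step 4: Minimum slack = min(31, 12, 4) = 4, attained by (2,3); no pair can gain by deviating, so the allocation is in the core

4


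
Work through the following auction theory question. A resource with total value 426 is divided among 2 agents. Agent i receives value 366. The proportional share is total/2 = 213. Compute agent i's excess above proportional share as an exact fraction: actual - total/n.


Step 1: Proportional share = 426/2 = 213
Step 2: Agent's actual allocation = 366
Step 3: Excess = 366 - 213 = 153

153


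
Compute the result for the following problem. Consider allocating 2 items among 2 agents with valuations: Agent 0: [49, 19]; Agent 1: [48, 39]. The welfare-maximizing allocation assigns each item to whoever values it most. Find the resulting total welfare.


Step 1: For each item, find the maximum value among all agents.
Step 2: Item 0 -> Agent 0 (value 49)
Step 3: Item 1 -> Agent 1 (value 39)
Step 4: Total welfare = 49 + 39 = 88

88


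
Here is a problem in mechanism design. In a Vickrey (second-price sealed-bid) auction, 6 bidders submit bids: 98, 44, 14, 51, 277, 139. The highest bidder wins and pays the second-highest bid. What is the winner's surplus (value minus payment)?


Step 1: Sort bids in descending order: 277, 139, 98, 51, 44, 14
Step 2: The winning bid is the highest: 277
Step 3: The payment equals the second-highest bid: 139
Step 4: Surplus = winner's bid - payment = 277 - 139 = 138

138


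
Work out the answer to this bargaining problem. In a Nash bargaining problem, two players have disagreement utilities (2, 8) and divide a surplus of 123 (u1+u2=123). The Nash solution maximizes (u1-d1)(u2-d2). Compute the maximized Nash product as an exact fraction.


Step 1: The Nash solution splits surplus symmetrically above the disagreement point
Step 2: u1 = (total + d1 - d2)/2 = (123 + 2 - 8)/2 = 117/2
Step 3: u2 = (total - d1 + d2)/2 = (123 - 2 + 8)/2 = 129/2
Step 4: Nash product = (117/2 - 2) * (129/2 - 8)
Step 5: = 113/2 * 113/2 = 12769/4

12769/4


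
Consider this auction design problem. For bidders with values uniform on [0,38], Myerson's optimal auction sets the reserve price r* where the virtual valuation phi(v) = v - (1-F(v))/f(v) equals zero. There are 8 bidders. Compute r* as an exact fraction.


Step 1: For U[0,38], F(v) = v/38 and f(v) = 1/38
Step 2: phi(v) = v - (1 - v/38)/(1/38) = v - (38 - v) = 2v - 38
Step 3: Set phi(r*) = 0: 2r* - 38 = 0
Step 4: r* = 38/2 = 19 (the number of bidders n = 8 does not enter)

19


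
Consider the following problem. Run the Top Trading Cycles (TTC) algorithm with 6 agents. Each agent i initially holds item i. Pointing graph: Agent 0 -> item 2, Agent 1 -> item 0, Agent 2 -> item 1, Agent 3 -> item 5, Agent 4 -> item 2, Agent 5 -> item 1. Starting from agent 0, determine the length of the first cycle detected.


Step 1: Trace the pointer graph from agent 0: 0 -> 2 -> 1 -> 0
Step 2: A cycle is detected when we revisit agent 0
Step 3: The cycle is: 0 -> 2 -> 1 -> 0
Step 4: Cycle length = 3

3


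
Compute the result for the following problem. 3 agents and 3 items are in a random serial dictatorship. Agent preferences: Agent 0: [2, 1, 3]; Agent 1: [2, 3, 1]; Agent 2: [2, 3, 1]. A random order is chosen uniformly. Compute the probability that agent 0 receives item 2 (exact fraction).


Step 1: Agent 0 wants item 2
Step 2: There are 6 possible orderings of agents
Step 3: In 2 orderings, agent 0 gets item 2
Step 4: Probability = 2/6 = 1/3

1/3


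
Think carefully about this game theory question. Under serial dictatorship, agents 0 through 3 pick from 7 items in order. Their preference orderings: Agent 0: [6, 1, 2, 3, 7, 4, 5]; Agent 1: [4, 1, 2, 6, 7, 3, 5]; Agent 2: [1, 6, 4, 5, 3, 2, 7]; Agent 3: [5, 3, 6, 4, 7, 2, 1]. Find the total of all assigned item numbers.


Step 1: Agent 0 picks item 6
Step 2: Agent 1 picks item 4
Step 3: Agent 2 picks item 1
Step 4: Agent 3 picks item 5
Step 5: Sum = 6 + 4 + 1 + 5 = 16

16


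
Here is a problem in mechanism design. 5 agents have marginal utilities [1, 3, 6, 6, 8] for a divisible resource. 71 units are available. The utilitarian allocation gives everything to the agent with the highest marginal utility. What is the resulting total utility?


Step 1: The marginal utilities are [1, 3, 6, 6, 8]
Step 2: The highest marginal utility is 8
Step 3: All 71 units go to that agent
Step 4: Total utility = 8 * 71 = 568

568


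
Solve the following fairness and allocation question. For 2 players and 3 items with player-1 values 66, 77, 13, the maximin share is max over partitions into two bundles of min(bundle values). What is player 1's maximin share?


Step 1: Item values = 66, 77, 13
Step 2: Enumerate all 2-bundle partitions and take the smaller bundle:
  Partition 1: {66} vs {77,13} -> bundles 66, 90; min = 66
  Partition 2: {77} vs {66,13} -> bundles 77, 79; min = 77
  Partition 3: {13} vs {66,77} -> bundles 13, 143; min = 13
Step 3: MMS = max(66, 77, 13) = 77

77


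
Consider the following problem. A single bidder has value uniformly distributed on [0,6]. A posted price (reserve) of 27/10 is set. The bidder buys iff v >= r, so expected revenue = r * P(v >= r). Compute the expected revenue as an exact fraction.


Step 1: Posted price r = 27/10, value support [0,6]
Step 2: P(v >= r) = (6 - 27/10)/6 = 11/20
Step 3: Expected revenue = r * P(v >= r) = 27/10 * 11/20
Step 4: Revenue = 297/200

297/200


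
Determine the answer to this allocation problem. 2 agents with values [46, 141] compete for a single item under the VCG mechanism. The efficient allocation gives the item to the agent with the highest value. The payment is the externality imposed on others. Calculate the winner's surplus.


Step 1: The winner is the agent with the highest value: agent 1 with value 141
Step 2: Values of other agents: [46]
Step 3: VCG payment = max of others' values = 46
Step 4: Surplus = 141 - 46 = 95

95


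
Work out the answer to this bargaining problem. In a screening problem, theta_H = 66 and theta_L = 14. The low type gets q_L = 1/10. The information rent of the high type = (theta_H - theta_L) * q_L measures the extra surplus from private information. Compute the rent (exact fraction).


Step 1: theta_H - theta_L = 66 - 14 = 52
Step 2: Information rent = (theta_H - theta_L) * q_L
Step 3: = 52 * 1/10
Step 4: = 26/5

26/5


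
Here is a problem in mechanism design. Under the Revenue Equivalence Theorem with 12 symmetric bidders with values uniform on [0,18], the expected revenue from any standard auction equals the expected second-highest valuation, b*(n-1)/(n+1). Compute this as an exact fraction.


Step 1: By Revenue Equivalence, expected revenue = b*(n-1)/(n+1)
Step 2: Substituting n = 12, b = 18
Step 3: Revenue = 18*(12-1)/(12+1) = 18*11/13
Step 4: Revenue = 198/13

198/13


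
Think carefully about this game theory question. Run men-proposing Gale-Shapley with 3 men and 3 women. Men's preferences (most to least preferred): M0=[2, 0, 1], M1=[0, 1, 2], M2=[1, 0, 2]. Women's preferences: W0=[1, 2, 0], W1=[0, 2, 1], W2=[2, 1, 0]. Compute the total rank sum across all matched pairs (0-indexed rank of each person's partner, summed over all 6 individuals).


Step 1: Run Gale-Shapley (men propose, women hold best offer):
  M0 proposes to W2; she accepts
  M1 proposes to W0; she accepts
  M2 proposes to W1; she accepts
Step 2: Final matching: W0-M1, W1-M2, W2-M0
Step 3: 0-indexed ranks (man's rank of his match, then woman's): 0 + 0 + 0 + 1 + 0 + 2
Step 4: Total rank sum = 3

3


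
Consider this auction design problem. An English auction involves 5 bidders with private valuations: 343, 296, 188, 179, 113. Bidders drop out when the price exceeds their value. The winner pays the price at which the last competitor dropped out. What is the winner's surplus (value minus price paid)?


Step 1: Identify the highest value: 343
Step 2: Identify the second-highest value: 296
Step 3: The final price = second-highest value = 296
Step 4: Surplus = 343 - 296 = 47

47


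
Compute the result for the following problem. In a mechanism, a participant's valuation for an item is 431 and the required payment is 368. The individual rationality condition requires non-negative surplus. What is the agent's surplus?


Step 1: Surplus = value - payment = 431 - 368 = 63
Step 2: IR is satisfied (surplus >= 0)

63


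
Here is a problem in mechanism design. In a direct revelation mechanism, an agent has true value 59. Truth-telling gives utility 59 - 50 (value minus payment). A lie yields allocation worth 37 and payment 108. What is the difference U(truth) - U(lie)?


Step 1: U(truth) = value - payment = 59 - 50 = 9
Step 2: U(lie) = allocation - payment = 37 - 108 = -71
Step 3: IC gap = 9 - (-71) = 80

80


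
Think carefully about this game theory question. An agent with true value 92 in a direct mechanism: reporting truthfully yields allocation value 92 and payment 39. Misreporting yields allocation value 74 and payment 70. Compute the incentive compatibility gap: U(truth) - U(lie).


Step 1: U(truth) = value - payment = 92 - 39 = 53
Step 2: U(lie) = allocation - payment = 74 - 70 = 4
Step 3: IC gap = 53 - 4 = 49

49


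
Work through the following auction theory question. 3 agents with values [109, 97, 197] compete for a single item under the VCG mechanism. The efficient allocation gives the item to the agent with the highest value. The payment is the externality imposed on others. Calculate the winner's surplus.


Step 1: The winner is the agent with the highest value: agent 2 with value 197
Step 2: Values of other agents: [109, 97]
Step 3: VCG payment = max of others' values = 109
Step 4: Surplus = 197 - 109 = 88

88


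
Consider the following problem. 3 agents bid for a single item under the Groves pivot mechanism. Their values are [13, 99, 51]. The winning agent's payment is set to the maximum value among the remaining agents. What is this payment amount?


Step 1: The efficient winner is agent 1 with value 99
Step 2: Other agents' values: [13, 51]
Step 3: Pivot payment = max(others) = 51
Step 4: The winner pays 51

51


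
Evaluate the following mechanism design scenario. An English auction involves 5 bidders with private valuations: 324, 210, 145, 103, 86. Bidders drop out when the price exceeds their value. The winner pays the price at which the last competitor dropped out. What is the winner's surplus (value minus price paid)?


Step 1: Identify the highest value: 324
Step 2: Identify the second-highest value: 210
Step 3: The final price = second-highest value = 210
Step 4: Surplus = 324 - 210 = 114

114


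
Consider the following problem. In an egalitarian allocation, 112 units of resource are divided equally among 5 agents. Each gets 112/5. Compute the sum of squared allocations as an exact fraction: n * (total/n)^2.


Step 1: Each agent's share = 112/5
Step 2: Square of each share = (112/5)^2 = 12544/25
Step 3: Sum of squares = 5 * 12544/25 = 12544/5

12544/5


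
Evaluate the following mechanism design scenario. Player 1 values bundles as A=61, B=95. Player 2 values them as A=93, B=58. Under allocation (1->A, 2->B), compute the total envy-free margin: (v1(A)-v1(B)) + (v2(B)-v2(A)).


Step 1: Player 1's margin = v1(A) - v1(B) = 61 - 95 = -34
Step 2: Player 2's margin = v2(B) - v2(A) = 58 - 93 = -35
Step 3: Total margin = -34 + -35 = -69

-69


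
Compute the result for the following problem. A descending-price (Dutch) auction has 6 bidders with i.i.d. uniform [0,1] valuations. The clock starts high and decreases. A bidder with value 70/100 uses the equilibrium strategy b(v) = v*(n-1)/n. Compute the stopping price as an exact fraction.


Step 1: Dutch auctions are strategically equivalent to first-price auctions
Step 2: The equilibrium bid is b(v) = v*(n-1)/n
Step 3: b = 7/10 * 5/6
Step 4: b = 7/12

7/12


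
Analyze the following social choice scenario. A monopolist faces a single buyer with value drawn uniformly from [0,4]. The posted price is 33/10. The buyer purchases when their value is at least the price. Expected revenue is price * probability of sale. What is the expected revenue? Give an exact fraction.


Step 1: Posted price r = 33/10, value support [0,4]
Step 2: P(v >= r) = (4 - 33/10)/4 = 7/40
Step 3: Expected revenue = r * P(v >= r) = 33/10 * 7/40
Step 4: Revenue = 231/400

231/400


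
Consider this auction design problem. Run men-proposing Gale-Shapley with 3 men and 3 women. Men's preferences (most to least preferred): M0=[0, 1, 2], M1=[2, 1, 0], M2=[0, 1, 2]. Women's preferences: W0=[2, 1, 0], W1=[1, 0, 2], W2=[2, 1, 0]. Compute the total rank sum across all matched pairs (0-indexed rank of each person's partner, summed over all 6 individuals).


Step 1: Run Gale-Shapley (men propose, women hold best offer):
  M0 proposes to W0; she accepts
  M1 proposes to W2; she accepts
  M2 proposes to W0; she switches from M0
  M0 proposes to W1; she accepts
Step 2: Final matching: W0-M2, W1-M0, W2-M1
Step 3: 0-indexed ranks (man's rank of his match, then woman's): 0 + 0 + 1 + 1 + 0 + 1
Step 4: Total rank sum = 3

3


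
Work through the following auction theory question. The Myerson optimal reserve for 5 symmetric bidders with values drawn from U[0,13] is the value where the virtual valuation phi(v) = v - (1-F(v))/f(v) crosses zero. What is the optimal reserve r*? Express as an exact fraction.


Step 1: For U[0,13], F(v) = v/13 and f(v) = 1/13
Step 2: phi(v) = v - (1 - v/13)/(1/13) = v - (13 - v) = 2v - 13
Step 3: Set phi(r*) = 0: 2r* - 13 = 0
Step 4: r* = 13/2 (the number of bidders n = 5 does not enter)

13/2


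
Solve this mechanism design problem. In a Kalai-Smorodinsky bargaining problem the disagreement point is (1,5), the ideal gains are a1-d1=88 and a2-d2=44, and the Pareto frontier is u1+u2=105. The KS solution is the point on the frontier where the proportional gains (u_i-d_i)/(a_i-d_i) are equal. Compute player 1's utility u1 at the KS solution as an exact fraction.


Step 1: At the KS point, (u1-d1)/r1 = (u2-d2)/r2 = t and u1+u2 = 105
Step 2: u1 = d1 + r1*t and u2 = d2 + r2*t, so (d1 + r1*t) + (d2 + r2*t) = 105
Step 3: t = (105 - 1 - 5)/(88 + 44) = 99/132 = 3/4
Step 4: u1 = d1 + r1*t = 1 + 88 * 3/4 = 67
Step 5: (Check: u2 = d2 + r2*t = 38; u1+u2 = 67 + 38 = 105, on the frontier.)

67


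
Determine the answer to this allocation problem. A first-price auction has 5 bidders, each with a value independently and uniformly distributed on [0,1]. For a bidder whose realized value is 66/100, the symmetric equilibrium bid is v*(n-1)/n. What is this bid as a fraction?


Step 1: The symmetric BNE bidding function is b(v) = v * (n-1) / n
Step 2: Substitute v = 33/50 and n = 5
Step 3: b = 33/50 * 4/5
Step 4: b = 66/125

66/125


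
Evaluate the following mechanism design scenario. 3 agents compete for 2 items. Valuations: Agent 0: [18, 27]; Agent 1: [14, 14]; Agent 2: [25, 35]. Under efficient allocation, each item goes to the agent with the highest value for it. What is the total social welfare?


Step 1: For each item, find the maximum value among all agents.
Step 2: Item 0 -> Agent 2 (value 25)
Step 3: Item 1 -> Agent 2 (value 35)
Step 4: Total welfare = 25 + 35 = 60

60


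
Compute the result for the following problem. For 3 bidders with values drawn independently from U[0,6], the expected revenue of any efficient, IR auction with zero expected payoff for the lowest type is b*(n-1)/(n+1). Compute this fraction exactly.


Step 1: By Revenue Equivalence, expected revenue = b*(n-1)/(n+1)
Step 2: Substituting n = 3, b = 6
Step 3: Revenue = 6*(3-1)/(3+1) = 6*2/4
Step 4: Revenue = 12/4 = 3

3


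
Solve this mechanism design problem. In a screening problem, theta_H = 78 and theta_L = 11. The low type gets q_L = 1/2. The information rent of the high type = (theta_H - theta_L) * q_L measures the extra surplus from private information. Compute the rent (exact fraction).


Step 1: theta_H - theta_L = 78 - 11 = 67
Step 2: Information rent = (theta_H - theta_L) * q_L
Step 3: = 67 * 1/2
Step 4: = 67/2

67/2


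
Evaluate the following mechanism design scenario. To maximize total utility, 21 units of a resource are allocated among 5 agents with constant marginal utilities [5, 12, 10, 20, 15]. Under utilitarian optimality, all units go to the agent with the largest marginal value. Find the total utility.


Step 1: The marginal utilities are [5, 12, 10, 20, 15]
Step 2: The highest marginal utility is 20
Step 3: All 21 units go to that agent
Step 4: Total utility = 20 * 21 = 420

420


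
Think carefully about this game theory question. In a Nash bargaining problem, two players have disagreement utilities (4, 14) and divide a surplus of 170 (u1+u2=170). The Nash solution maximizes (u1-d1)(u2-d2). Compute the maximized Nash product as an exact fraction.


Step 1: The Nash solution splits surplus symmetrically above the disagreement point
Step 2: u1 = (total + d1 - d2)/2 = (170 + 4 - 14)/2 = 80
Step 3: u2 = (total - d1 + d2)/2 = (170 - 4 + 14)/2 = 90
Step 4: Nash product = (80 - 4) * (90 - 14)
Step 5: = 76 * 76 = 5776

5776


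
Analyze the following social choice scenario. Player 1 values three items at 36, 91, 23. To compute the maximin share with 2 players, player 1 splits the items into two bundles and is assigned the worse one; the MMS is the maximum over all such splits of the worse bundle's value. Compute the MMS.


Step 1: Item values = 36, 91, 23
Step 2: Enumerate all 2-bundle partitions and take the smaller bundle:
  Partition 1: {36} vs {91,23} -> bundles 36, 114; min = 36
  Partition 2: {91} vs {36,23} -> bundles 91, 59; min = 59
  Partition 3: {23} vs {36,91} -> bundles 23, 127; min = 23
Step 3: MMS = max(36, 59, 23) = 59

59


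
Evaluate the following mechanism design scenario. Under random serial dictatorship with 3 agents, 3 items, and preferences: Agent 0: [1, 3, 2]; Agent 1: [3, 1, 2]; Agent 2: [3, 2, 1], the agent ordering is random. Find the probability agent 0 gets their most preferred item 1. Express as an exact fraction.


Step 1: Agent 0 wants item 1
Step 2: There are 6 possible orderings of agents
Step 3: In 5 orderings, agent 0 gets item 1
Step 4: Probability = 5/6

5/6


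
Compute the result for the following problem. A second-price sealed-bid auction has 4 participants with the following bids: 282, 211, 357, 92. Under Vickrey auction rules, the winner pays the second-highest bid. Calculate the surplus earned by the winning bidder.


Step 1: Sort bids in descending order: 357, 282, 211, 92
Step 2: The winning bid is the highest: 357
Step 3: The payment equals the second-highest bid: 282
Step 4: Surplus = winner's bid - payment = 357 - 282 = 75

75


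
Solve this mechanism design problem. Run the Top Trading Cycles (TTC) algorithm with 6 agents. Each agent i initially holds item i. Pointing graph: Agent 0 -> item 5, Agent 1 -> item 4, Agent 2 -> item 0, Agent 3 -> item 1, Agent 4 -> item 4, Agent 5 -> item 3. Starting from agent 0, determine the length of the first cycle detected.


Step 1: Trace the pointer graph from agent 0: 0 -> 5 -> 3 -> 1 -> 4 -> 4
Step 2: A cycle is detected when we revisit agent 4
Step 3: The cycle is: 4 -> 4
Step 4: Cycle length = 1

1


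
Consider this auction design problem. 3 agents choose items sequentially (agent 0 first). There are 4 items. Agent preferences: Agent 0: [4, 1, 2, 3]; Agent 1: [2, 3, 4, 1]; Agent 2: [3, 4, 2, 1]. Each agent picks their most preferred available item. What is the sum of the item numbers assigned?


Step 1: Agent 0 picks item 4
Step 2: Agent 1 picks item 2
Step 3: Agent 2 picks item 3
Step 4: Sum = 4 + 2 + 3 = 9

9


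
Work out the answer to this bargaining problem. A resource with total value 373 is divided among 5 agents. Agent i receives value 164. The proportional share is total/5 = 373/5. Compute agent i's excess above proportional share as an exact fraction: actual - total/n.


Step 1: Proportional share = 373/5
Step 2: Agent's actual allocation = 164
Step 3: Excess = 164 - 373/5 = 447/5

447/5


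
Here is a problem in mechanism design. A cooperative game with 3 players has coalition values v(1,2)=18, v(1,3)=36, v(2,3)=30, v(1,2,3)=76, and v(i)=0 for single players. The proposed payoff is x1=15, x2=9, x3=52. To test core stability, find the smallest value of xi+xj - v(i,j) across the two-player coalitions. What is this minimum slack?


Step 1: Slack for coalition (1,2): x1+x2 - v12 = 24 - 18 = 6
Step 2: Slack for coalition (1,3): x1+x3 - v13 = 67 - 36 = 31
Step 3: Slack for coalition (2,3): x2+x3 - v23 = 61 - 30 = 31
Step 4: Minimum slack = min(6, 31, 31) = 6, attained by (1,2); no pair can gain by deviating, so the allocation is in the core

6


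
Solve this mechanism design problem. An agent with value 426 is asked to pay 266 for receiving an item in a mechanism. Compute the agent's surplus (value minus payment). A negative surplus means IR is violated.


Step 1: Surplus = value - payment = 426 - 266 = 160
Step 2: IR is satisfied (surplus >= 0)

160


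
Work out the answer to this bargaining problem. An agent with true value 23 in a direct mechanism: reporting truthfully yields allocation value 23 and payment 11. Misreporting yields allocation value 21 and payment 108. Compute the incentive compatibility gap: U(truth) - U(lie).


Step 1: U(truth) = value - payment = 23 - 11 = 12
Step 2: U(lie) = allocation - payment = 21 - 108 = -87
Step 3: IC gap = 12 - (-87) = 99

99


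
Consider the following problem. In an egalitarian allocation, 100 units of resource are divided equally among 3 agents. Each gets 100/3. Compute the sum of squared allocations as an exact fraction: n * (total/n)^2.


Step 1: Each agent's share = 100/3
Step 2: Square of each share = (100/3)^2 = 10000/9
Step 3: Sum of squares = 3 * 10000/9 = 10000/3

10000/3


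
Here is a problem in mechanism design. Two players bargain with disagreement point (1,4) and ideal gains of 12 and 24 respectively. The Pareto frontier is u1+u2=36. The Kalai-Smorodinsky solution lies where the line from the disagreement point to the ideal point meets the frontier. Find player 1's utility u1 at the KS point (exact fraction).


Step 1: At the KS point, (u1-d1)/r1 = (u2-d2)/r2 = t and u1+u2 = 36
Step 2: u1 = d1 + r1*t and u2 = d2 + r2*t, so (d1 + r1*t) + (d2 + r2*t) = 36
Step 3: t = (36 - 1 - 4)/(12 + 24) = 31/36
Step 4: u1 = d1 + r1*t = 1 + 12 * 31/36 = 34/3
Step 5: (Check: u2 = d2 + r2*t = 74/3; u1+u2 = 34/3 + 74/3 = 36, on the frontier.)

34/3


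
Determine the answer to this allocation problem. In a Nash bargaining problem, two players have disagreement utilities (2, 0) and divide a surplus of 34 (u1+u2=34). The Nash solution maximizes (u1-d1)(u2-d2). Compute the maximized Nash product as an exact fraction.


Step 1: The Nash solution splits surplus symmetrically above the disagreement point
Step 2: u1 = (total + d1 - d2)/2 = (34 + 2 - 0)/2 = 18
Step 3: u2 = (total - d1 + d2)/2 = (34 - 2 + 0)/2 = 16
Step 4: Nash product = (18 - 2) * (16 - 0)
Step 5: = 16 * 16 = 256

256
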